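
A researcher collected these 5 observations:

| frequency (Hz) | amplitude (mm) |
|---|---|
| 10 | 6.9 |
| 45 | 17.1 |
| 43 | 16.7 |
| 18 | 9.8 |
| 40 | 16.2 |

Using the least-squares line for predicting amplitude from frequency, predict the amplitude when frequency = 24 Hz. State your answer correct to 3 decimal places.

11.245

n = 5, Σx = 156, Σy = 66.7, Σxy = 2381, Σx² = 5898
Sxx = Σx² − (Σx)²/n = 5898 − 4867.2 = 1030.8
Sxy = Σxy − (Σx)(Σy)/n = 2381 − 2081.04 = 299.96
b = Sxy/Sxx = 299.96/1030.8 = 0.290997
a = ȳ − b·x̄ = 13.34 − 0.290997·31.2 = 4.260885
ŷ(24) = a + b·24 = 4.260885 + 0.290997·24 = 11.244820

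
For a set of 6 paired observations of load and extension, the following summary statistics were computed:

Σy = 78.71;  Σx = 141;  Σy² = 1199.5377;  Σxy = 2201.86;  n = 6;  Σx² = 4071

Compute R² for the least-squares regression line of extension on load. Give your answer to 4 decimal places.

Sxx = Σx² − (Σx)²/n = 4071 − 3313.5 = 757.5
Sxy = Σxy − (Σx)(Σy)/n = 2201.86 − 1849.685 = 352.175
Syy = Σy² − (Σy)²/n = 1199.5377 − 1032.544017 = 166.993683
R² = Sxy²/(Sxx·Syy) = (352.175)²/(757.5·166.993683) = 0.980470

0.9805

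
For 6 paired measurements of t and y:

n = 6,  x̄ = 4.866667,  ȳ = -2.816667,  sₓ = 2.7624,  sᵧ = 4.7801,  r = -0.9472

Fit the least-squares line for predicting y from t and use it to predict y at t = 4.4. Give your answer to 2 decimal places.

-2.05

b = r · sᵧ/sₓ = -0.9472 · 4.7801/2.7624 = -1.639050
a = ȳ − b·x̄ = -2.816667 − (-1.639050)·4.866667 = 5.160042
ŷ(4.4) = a + b·4.4 = 5.160042 + (-1.639050)·4.4 = -2.051777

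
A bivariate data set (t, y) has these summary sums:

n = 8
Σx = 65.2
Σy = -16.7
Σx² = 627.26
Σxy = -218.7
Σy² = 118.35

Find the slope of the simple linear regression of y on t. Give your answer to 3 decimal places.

-0.861

Sxx = Σx² − (Σx)²/n = 627.26 − 531.38 = 95.88
Sxy = Σxy − (Σx)(Σy)/n = -218.7 − (-136.105) = -82.595
b = Sxy/Sxx = -82.595/95.88 = -0.861441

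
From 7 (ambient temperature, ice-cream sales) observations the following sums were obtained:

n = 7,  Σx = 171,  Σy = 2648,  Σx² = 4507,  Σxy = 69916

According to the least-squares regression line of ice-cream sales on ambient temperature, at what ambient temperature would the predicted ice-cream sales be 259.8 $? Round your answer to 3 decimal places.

16.958

Sxx = Σx² − (Σx)²/n = 4507 − 4177.285714 = 329.714286
Sxy = Σxy − (Σx)(Σy)/n = 69916 − 64686.857143 = 5229.142857
b = Sxy/Sxx = 5229.142857/329.714286 = 15.859619
a = ȳ − b·x̄ = 378.285714 − 15.859619·24.428571 = -9.142114
Set a + b·x = 259.8: x = (259.8 − (-9.142114)) / 15.859619 = 16.957666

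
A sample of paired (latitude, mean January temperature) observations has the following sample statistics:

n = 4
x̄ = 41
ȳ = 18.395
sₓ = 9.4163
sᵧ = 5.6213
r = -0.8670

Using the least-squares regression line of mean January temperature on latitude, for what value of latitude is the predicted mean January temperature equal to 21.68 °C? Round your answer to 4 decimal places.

b = r · sᵧ/sₓ = -0.867 · 5.6213/9.4163 = -0.517578
a = ȳ − b·x̄ = 18.395 − (-0.517578)·41 = 39.615687
Set a + b·x = 21.68: x = (21.68 − 39.615687) / (-0.517578) = 34.653127

34.6531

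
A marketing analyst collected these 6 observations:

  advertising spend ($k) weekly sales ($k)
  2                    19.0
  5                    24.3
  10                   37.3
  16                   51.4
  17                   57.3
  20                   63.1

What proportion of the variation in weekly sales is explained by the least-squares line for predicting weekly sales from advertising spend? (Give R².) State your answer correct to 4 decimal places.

0.9947

n = 6, Σx = 70, Σy = 252.4, Σxy = 3591, Σx² = 1074, Σy² = 12249.64
Sxx = Σx² − (Σx)²/n = 1074 − 816.666667 = 257.333333
Sxy = Σxy − (Σx)(Σy)/n = 3591 − 2944.666667 = 646.333333
Syy = Σy² − (Σy)²/n = 12249.64 − 10617.626667 = 1632.013333
R² = Sxy²/(Sxx·Syy) = (646.333333)²/(257.333333·1632.013333) = 0.994703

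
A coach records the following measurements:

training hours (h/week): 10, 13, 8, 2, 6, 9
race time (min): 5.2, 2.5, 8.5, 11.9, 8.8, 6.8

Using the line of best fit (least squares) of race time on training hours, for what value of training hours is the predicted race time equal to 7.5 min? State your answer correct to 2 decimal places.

7.74

n = 6, Σx = 48, Σy = 43.7, Σxy = 290.3, Σx² = 454
Sxx = Σx² − (Σx)²/n = 454 − 384 = 70
Sxy = Σxy − (Σx)(Σy)/n = 290.3 − 349.6 = -59.3
b = Sxy/Sxx = -59.3/70 = -0.847143
a = ȳ − b·x̄ = 7.283333 − (-0.847143)·8 = 14.060476
Set a + b·x = 7.5: x = (7.5 − 14.060476) / (-0.847143) = 7.744238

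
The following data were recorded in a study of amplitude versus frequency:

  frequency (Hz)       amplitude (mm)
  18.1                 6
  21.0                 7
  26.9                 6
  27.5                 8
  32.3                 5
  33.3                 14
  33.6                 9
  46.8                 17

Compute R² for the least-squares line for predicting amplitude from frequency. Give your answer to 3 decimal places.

n = 8, Σx = 239.5, Σy = 72, Σxy = 2362.7, Σx² = 7719.85, Σy² = 776
Sxx = Σx² − (Σx)²/n = 7719.85 − 7170.03125 = 549.81875
Sxy = Σxy − (Σx)(Σy)/n = 2362.7 − 2155.5 = 207.2
Syy = Σy² − (Σy)²/n = 776 − 648 = 128
R² = Sxy²/(Sxx·Syy) = (207.2)²/(549.81875·128) = 0.610028

0.610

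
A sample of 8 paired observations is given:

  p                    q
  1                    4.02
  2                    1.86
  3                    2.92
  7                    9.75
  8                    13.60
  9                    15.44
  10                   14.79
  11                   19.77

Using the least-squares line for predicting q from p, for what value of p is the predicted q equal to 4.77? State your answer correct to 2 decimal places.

n = 8, Σx = 51, Σy = 82.15, Σxy = 697.88, Σx² = 429
Sxx = Σx² − (Σx)²/n = 429 − 325.125 = 103.875
Sxy = Σxy − (Σx)(Σy)/n = 697.88 − 523.70625 = 174.17375
b = Sxy/Sxx = 174.17375/103.875 = 1.676763
a = ȳ − b·x̄ = 10.26875 − 1.676763·6.375 = -0.420614
Set a + b·x = 4.77: x = (4.77 − (-0.420614)) / 1.676763 = 3.095616

3.10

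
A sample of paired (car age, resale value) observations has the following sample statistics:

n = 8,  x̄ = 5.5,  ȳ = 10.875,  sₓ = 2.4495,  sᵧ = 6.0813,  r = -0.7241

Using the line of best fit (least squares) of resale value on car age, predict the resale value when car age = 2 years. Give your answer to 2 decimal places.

17.17

b = r · sᵧ/sₓ = -0.7241 · 6.0813/2.4495 = -1.797701
a = ȳ − b·x̄ = 10.875 − (-1.797701)·5.5 = 20.762357
ŷ(2) = a + b·2 = 20.762357 + (-1.797701)·2 = 17.166955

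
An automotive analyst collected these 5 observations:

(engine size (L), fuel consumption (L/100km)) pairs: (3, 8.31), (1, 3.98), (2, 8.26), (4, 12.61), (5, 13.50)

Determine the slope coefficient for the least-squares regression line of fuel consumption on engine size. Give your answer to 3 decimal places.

n = 5, Σx = 15, Σy = 46.66, Σxy = 163.37, Σx² = 55
Sxx = Σx² − (Σx)²/n = 55 − 45 = 10
Sxy = Σxy − (Σx)(Σy)/n = 163.37 − 139.98 = 23.39
b = Sxy/Sxx = 23.39/10 = 2.339

2.339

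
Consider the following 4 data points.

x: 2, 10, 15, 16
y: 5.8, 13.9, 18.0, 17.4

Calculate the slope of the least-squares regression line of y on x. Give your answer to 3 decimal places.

0.869

n = 4, Σx = 43, Σy = 55.1, Σxy = 699, Σx² = 585
Sxx = Σx² − (Σx)²/n = 585 − 462.25 = 122.75
Sxy = Σxy − (Σx)(Σy)/n = 699 − 592.325 = 106.675
b = Sxy/Sxx = 106.675/122.75 = 0.869043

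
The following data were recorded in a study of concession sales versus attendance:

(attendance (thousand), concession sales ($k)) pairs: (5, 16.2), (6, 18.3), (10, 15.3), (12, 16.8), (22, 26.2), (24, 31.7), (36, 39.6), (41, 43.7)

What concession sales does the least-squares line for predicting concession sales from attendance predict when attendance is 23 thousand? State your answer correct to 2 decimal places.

28.80

n = 8, Σx = 156, Σy = 207.8, Σxy = 5099.9, Σx² = 4342
Sxx = Σx² − (Σx)²/n = 4342 − 3042 = 1300
Sxy = Σxy − (Σx)(Σy)/n = 5099.9 − 4052.1 = 1047.8
b = Sxy/Sxx = 1047.8/1300 = 0.806
a = ȳ − b·x̄ = 25.975 − 0.806·19.5 = 10.258
ŷ(23) = a + b·23 = 10.258 + 0.806·23 = 28.796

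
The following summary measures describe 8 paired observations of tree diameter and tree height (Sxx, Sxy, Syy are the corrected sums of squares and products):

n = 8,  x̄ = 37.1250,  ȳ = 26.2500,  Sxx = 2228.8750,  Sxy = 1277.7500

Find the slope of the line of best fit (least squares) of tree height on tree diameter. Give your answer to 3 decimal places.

b = Sxy/Sxx = 1277.75/2228.875 = 0.573271

0.573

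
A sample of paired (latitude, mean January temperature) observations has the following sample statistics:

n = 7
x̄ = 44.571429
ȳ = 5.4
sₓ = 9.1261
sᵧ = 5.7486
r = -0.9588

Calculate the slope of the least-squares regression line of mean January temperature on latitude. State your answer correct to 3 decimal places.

b = r · sᵧ/sₓ = -0.9588 · 5.7486/9.1261 = -0.603955

-0.604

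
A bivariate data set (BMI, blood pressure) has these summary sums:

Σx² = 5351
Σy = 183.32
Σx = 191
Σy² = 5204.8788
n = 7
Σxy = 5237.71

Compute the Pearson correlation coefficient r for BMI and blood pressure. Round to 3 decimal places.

0.993

Sxx = Σx² − (Σx)²/n = 5351 − 5211.571429 = 139.428571
Sxy = Σxy − (Σx)(Σy)/n = 5237.71 − 5002.017143 = 235.692857
Syy = Σy² − (Σy)²/n = 5204.8788 − 4800.888914 = 403.989886
r = Sxy/√(Sxx·Syy) = 235.692857/√(56327.732637) = 235.692857/237.334643 = 0.993082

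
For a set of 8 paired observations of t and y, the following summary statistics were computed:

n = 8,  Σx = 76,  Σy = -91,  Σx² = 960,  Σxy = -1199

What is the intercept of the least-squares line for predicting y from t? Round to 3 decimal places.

Sxx = Σx² − (Σx)²/n = 960 − 722 = 238
Sxy = Σxy − (Σx)(Σy)/n = -1199 − (-864.5) = -334.5
b = Sxy/Sxx = -334.5/238 = -1.405462
a = ȳ − b·x̄ = -11.375 − (-1.405462)·9.5 = 1.976891

1.977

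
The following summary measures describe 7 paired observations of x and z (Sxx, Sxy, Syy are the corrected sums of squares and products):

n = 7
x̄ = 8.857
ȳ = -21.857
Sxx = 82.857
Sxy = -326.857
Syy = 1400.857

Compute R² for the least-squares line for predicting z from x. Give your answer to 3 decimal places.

R² = Sxy²/(Sxx·Syy) = (-326.857)²/(82.857·1400.857) = 0.920434

0.920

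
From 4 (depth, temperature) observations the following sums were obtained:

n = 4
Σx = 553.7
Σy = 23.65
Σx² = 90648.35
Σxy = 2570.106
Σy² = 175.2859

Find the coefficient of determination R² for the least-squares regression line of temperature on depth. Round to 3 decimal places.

Sxx = Σx² − (Σx)²/n = 90648.35 − 76645.9225 = 14002.4275
Sxy = Σxy − (Σx)(Σy)/n = 2570.106 − 3273.75125 = -703.64525
Syy = Σy² − (Σy)²/n = 175.2859 − 139.830625 = 35.455275
R² = Sxy²/(Sxx·Syy) = (-703.64525)²/(14002.4275·35.455275) = 0.997294

0.997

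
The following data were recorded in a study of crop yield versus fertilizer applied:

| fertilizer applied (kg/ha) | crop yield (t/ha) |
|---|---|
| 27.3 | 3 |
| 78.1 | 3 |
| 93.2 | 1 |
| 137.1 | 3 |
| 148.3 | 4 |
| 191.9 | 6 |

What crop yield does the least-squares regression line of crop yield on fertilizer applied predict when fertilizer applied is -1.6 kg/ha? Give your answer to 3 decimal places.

1.235

n = 6, Σx = 675.9, Σy = 20, Σxy = 2565.3, Σx² = 93146.05
Sxx = Σx² − (Σx)²/n = 93146.05 − 76140.135 = 17005.915
Sxy = Σxy − (Σx)(Σy)/n = 2565.3 − 2253 = 312.3
b = Sxy/Sxx = 312.3/17005.915 = 0.018364
a = ȳ − b·x̄ = 3.333333 − 0.018364·112.65 = 1.264606
ŷ(-1.6) = a + b·-1.6 = 1.264606 + 0.018364·(-1.6) = 1.235224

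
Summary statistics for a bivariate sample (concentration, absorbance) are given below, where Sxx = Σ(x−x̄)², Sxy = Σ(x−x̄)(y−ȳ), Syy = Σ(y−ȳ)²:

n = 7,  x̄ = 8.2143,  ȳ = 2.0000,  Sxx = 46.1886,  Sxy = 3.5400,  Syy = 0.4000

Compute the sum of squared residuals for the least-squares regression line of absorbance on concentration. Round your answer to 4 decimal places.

0.1287

b = Sxy/Sxx = 3.54/46.1886 = 0.076642
SSE = Syy − b·Sxy = 0.4 − 0.076642·3.54 = 0.128686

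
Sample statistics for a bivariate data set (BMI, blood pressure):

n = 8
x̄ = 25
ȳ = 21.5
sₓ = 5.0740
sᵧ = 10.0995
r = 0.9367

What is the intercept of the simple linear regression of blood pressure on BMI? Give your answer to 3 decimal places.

-25.111

b = r · sᵧ/sₓ = 0.9367 · 10.0995/5.074 = 1.864447
a = ȳ − b·x̄ = 21.5 − 1.864447·25 = -25.111163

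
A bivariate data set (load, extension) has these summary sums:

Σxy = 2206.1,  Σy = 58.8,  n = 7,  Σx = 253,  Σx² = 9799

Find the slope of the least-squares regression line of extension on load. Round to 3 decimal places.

Sxx = Σx² − (Σx)²/n = 9799 − 9144.142857 = 654.857143
Sxy = Σxy − (Σx)(Σy)/n = 2206.1 − 2125.2 = 80.9
b = Sxy/Sxx = 80.9/654.857143 = 0.123538

0.124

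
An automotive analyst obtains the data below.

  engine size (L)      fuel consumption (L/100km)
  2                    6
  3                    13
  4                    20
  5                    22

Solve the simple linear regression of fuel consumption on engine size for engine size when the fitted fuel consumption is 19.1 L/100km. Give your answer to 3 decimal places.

n = 4, Σx = 14, Σy = 61, Σxy = 241, Σx² = 54
Sxx = Σx² − (Σx)²/n = 54 − 49 = 5
Sxy = Σxy − (Σx)(Σy)/n = 241 − 213.5 = 27.5
b = Sxy/Sxx = 27.5/5 = 5.5
a = ȳ − b·x̄ = 15.25 − 5.5·3.5 = -4
Set a + b·x = 19.1: x = (19.1 − (-4)) / 5.5 = 4.2

4.200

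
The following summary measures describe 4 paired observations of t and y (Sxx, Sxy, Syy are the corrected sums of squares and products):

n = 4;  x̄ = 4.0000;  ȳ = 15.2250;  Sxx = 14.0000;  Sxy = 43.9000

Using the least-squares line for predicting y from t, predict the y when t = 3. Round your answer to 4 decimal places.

b = Sxy/Sxx = 43.9/14 = 3.135714
a = ȳ − b·x̄ = 15.225 − 3.135714·4 = 2.682143
ŷ(3) = a + b·3 = 2.682143 + 3.135714·3 = 12.089286

12.0893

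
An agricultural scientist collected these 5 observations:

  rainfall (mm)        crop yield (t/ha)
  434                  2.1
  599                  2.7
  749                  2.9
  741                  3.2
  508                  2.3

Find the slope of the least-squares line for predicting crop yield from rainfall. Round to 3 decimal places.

0.003

n = 5, Σx = 3031, Σy = 13.2, Σxy = 8240.4, Σx² = 1915303
Sxx = Σx² − (Σx)²/n = 1915303 − 1837392.2 = 77910.8
Sxy = Σxy − (Σx)(Σy)/n = 8240.4 − 8001.84 = 238.56
b = Sxy/Sxx = 238.56/77910.8 = 0.003062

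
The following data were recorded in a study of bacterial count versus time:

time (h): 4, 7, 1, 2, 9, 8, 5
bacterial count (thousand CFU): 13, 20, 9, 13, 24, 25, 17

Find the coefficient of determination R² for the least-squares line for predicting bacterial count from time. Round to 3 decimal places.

0.937

n = 7, Σx = 36, Σy = 121, Σxy = 728, Σx² = 240, Σy² = 2309
Sxx = Σx² − (Σx)²/n = 240 − 185.142857 = 54.857143
Sxy = Σxy − (Σx)(Σy)/n = 728 − 622.285714 = 105.714286
Syy = Σy² − (Σy)²/n = 2309 − 2091.571429 = 217.428571
R² = Sxy²/(Sxx·Syy) = (105.714286)²/(54.857143·217.428571) = 0.936952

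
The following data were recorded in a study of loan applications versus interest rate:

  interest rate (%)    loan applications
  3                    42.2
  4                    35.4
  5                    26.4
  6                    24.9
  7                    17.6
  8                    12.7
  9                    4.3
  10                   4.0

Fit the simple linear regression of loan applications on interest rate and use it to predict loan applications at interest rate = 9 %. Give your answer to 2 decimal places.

n = 8, Σx = 52, Σy = 167.5, Σxy = 853.1, Σx² = 380
Sxx = Σx² − (Σx)²/n = 380 − 338 = 42
Sxy = Σxy − (Σx)(Σy)/n = 853.1 − 1088.75 = -235.65
b = Sxy/Sxx = -235.65/42 = -5.610714
a = ȳ − b·x̄ = 20.9375 − (-5.610714)·6.5 = 57.407143
ŷ(9) = a + b·9 = 57.407143 + (-5.610714)·9 = 6.910714

6.91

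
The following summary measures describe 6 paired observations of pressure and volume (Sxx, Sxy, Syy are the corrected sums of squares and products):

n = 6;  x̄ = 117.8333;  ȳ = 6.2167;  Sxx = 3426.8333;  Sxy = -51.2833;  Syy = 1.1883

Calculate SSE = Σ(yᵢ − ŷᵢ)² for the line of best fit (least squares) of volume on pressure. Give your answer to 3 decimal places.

b = Sxy/Sxx = -51.2833/3426.8333 = -0.014965
SSE = Syy − b·Sxy = 1.1883 − (-0.014965)·(-51.2833) = 0.420834

0.421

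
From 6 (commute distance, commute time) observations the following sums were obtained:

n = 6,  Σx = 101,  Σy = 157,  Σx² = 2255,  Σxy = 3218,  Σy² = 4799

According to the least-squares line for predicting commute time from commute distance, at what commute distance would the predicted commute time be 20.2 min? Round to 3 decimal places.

Sxx = Σx² − (Σx)²/n = 2255 − 1700.166667 = 554.833333
Sxy = Σxy − (Σx)(Σy)/n = 3218 − 2642.833333 = 575.166667
b = Sxy/Sxx = 575.166667/554.833333 = 1.036648
a = ȳ − b·x̄ = 26.166667 − 1.036648·16.833333 = 8.716431
Set a + b·x = 20.2: x = (20.2 − 8.716431) / 1.036648 = 11.077601

11.078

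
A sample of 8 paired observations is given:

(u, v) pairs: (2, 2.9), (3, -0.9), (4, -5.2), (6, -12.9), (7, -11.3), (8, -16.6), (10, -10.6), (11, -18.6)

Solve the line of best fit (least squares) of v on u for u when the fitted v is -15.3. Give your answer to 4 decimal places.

n = 8, Σx = 51, Σy = -73.2, Σxy = -617.6, Σx² = 399
Sxx = Σx² − (Σx)²/n = 399 − 325.125 = 73.875
Sxy = Σxy − (Σx)(Σy)/n = -617.6 − (-466.65) = -150.95
b = Sxy/Sxx = -150.95/73.875 = -2.043316
a = ȳ − b·x̄ = -9.15 − (-2.043316)·6.375 = 3.876142
Set a + b·x = -15.3: x = (-15.3 − 3.876142) / (-2.043316) = 9.384813

9.3848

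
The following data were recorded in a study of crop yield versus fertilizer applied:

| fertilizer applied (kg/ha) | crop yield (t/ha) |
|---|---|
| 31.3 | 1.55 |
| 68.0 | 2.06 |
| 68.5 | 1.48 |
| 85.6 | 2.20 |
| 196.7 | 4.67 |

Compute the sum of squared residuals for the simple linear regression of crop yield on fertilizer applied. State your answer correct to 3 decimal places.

n = 5, Σx = 450.1, Σy = 11.96, Σxy = 1396.884, Σx² = 56314.19, Σy² = 35.4854
Sxx = Σx² − (Σx)²/n = 56314.19 − 40518.002 = 15796.188
Sxy = Σxy − (Σx)(Σy)/n = 1396.884 − 1076.6392 = 320.2448
Syy = Σy² − (Σy)²/n = 35.4854 − 28.60832 = 6.87708
b = Sxy/Sxx = 320.2448/15796.188 = 0.020274
SSE = Syy − b·Sxy = 6.87708 − 0.020274·320.2448 = 0.384581

0.385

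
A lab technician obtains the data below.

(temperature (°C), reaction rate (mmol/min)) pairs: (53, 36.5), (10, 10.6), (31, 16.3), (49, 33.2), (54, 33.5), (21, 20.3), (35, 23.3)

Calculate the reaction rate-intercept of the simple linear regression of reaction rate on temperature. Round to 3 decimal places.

4.819

n = 7, Σx = 253, Σy = 173.7, Σxy = 7223.4, Σx² = 10853
Sxx = Σx² − (Σx)²/n = 10853 − 9144.142857 = 1708.857143
Sxy = Σxy − (Σx)(Σy)/n = 7223.4 − 6278.014286 = 945.385714
b = Sxy/Sxx = 945.385714/1708.857143 = 0.553227
a = ȳ − b·x̄ = 24.814286 − 0.553227·36.142857 = 4.819085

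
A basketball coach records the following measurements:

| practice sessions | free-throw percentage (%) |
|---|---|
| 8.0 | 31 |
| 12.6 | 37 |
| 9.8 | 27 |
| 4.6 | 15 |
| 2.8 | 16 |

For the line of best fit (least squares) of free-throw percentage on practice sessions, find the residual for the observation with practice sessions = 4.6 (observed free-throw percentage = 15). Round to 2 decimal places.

-3.52

n = 5, Σx = 37.8, Σy = 126, Σxy = 1092.6, Σx² = 347.8
Sxx = Σx² − (Σx)²/n = 347.8 − 285.768 = 62.032
Sxy = Σxy − (Σx)(Σy)/n = 1092.6 − 952.56 = 140.04
b = Sxy/Sxx = 140.04/62.032 = 2.257544
a = ȳ − b·x̄ = 25.2 − 2.257544·7.56 = 8.132964
ŷ(4.6) = 8.132964 + 2.257544·4.6 = 18.517668
residual = y − ŷ = 15 − 18.517668 = -3.517668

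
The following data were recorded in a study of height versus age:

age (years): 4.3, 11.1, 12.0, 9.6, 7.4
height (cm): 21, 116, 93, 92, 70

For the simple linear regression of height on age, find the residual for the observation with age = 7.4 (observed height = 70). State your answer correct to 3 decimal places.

n = 5, Σx = 44.4, Σy = 392, Σxy = 3895.1, Σx² = 432.62
Sxx = Σx² − (Σx)²/n = 432.62 − 394.272 = 38.348
Sxy = Σxy − (Σx)(Σy)/n = 3895.1 − 3480.96 = 414.14
b = Sxy/Sxx = 414.14/38.348 = 10.799520
a = ȳ − b·x̄ = 78.4 − 10.799520·8.88 = -17.499739
ŷ(7.4) = -17.499739 + 10.799520·7.4 = 62.416710
residual = y − ŷ = 70 − 62.416710 = 7.583290

7.583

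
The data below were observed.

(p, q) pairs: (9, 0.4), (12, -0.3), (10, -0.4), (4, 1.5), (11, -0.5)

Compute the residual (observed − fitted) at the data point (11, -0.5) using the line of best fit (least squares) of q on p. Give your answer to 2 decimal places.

n = 5, Σx = 46, Σy = 0.7, Σxy = -3.5, Σx² = 462
Sxx = Σx² − (Σx)²/n = 462 − 423.2 = 38.8
Sxy = Σxy − (Σx)(Σy)/n = -3.5 − 6.44 = -9.94
b = Sxy/Sxx = -9.94/38.8 = -0.256186
a = ȳ − b·x̄ = 0.14 − (-0.256186)·9.2 = 2.496907
ŷ(11) = 2.496907 + (-0.256186)·11 = -0.321134
residual = y − ŷ = -0.5 − (-0.321134) = -0.178866

-0.18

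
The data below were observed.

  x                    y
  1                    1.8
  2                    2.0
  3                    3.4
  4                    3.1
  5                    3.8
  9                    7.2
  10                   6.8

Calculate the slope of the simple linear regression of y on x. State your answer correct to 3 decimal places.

0.617

n = 7, Σx = 34, Σy = 28.1, Σxy = 180.2, Σx² = 236
Sxx = Σx² − (Σx)²/n = 236 − 165.142857 = 70.857143
Sxy = Σxy − (Σx)(Σy)/n = 180.2 − 136.485714 = 43.714286
b = Sxy/Sxx = 43.714286/70.857143 = 0.616935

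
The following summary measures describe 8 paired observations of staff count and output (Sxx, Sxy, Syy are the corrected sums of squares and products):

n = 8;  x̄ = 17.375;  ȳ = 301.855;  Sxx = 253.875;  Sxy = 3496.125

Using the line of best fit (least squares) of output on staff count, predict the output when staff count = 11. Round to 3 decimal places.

214.065

b = Sxy/Sxx = 3496.125/253.875 = 13.771049
a = ȳ − b·x̄ = 301.855 − 13.771049·17.375 = 62.583028
ŷ(11) = a + b·11 = 62.583028 + 13.771049·11 = 214.064564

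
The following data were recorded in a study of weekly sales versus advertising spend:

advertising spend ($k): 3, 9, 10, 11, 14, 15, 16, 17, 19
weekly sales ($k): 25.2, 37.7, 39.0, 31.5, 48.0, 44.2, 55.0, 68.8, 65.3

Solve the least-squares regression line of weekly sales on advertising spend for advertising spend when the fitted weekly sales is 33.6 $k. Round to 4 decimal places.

n = 9, Σx = 114, Σy = 414.7, Σxy = 5776.7, Σx² = 1638
Sxx = Σx² − (Σx)²/n = 1638 − 1444 = 194
Sxy = Σxy − (Σx)(Σy)/n = 5776.7 − 5252.866667 = 523.833333
b = Sxy/Sxx = 523.833333/194 = 2.700172
a = ȳ − b·x̄ = 46.077778 − 2.700172·12.666667 = 11.875601
Set a + b·x = 33.6: x = (33.6 − 11.875601) / 2.700172 = 8.045562

8.0456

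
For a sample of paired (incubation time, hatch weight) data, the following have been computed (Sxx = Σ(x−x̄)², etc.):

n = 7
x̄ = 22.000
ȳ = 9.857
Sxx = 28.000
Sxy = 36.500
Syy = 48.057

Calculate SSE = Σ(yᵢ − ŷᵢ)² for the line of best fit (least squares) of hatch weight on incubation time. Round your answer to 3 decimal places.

0.477

b = Sxy/Sxx = 36.5/28 = 1.303571
SSE = Syy − b·Sxy = 48.057 − 1.303571·36.5 = 0.476643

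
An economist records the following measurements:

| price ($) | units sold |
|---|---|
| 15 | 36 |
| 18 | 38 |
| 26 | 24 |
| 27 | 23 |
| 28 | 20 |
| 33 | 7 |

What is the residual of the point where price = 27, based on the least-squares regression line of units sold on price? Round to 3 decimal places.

2.391

n = 6, Σx = 147, Σy = 148, Σxy = 3260, Σx² = 3827
Sxx = Σx² − (Σx)²/n = 3827 − 3601.5 = 225.5
Sxy = Σxy − (Σx)(Σy)/n = 3260 − 3626 = -366
b = Sxy/Sxx = -366/225.5 = -1.623060
a = ȳ − b·x̄ = 24.666667 − (-1.623060)·24.5 = 64.431633
ŷ(27) = 64.431633 + (-1.623060)·27 = 20.609017
residual = y − ŷ = 23 − 20.609017 = 2.390983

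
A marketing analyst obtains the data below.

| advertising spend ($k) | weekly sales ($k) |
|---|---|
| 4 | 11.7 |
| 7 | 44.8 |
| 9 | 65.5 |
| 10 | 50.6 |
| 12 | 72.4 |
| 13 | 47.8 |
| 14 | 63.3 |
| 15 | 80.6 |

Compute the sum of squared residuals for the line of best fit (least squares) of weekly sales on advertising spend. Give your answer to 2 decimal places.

n = 8, Σx = 84, Σy = 436.7, Σxy = 5041.3, Σx² = 980, Σy² = 27024.39
Sxx = Σx² − (Σx)²/n = 980 − 882 = 98
Sxy = Σxy − (Σx)(Σy)/n = 5041.3 − 4585.35 = 455.95
Syy = Σy² − (Σy)²/n = 27024.39 − 23838.36125 = 3186.02875
b = Sxy/Sxx = 455.95/98 = 4.652551
SSE = Syy − b·Sxy = 3186.02875 − 4.652551·455.95 = 1064.698112

1064.70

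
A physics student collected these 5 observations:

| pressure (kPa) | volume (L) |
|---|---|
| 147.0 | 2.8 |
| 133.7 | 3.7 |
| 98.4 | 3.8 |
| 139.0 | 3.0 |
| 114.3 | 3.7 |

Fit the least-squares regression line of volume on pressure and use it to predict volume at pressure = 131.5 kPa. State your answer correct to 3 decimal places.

3.304

n = 5, Σx = 632.4, Σy = 17, Σxy = 2120.12, Σx² = 81552.74
Sxx = Σx² − (Σx)²/n = 81552.74 − 79985.952 = 1566.788
Sxy = Σxy − (Σx)(Σy)/n = 2120.12 − 2150.16 = -30.04
b = Sxy/Sxx = -30.04/1566.788 = -0.019173
a = ȳ − b·x̄ = 3.4 − (-0.019173)·126.48 = 5.824999
ŷ(131.5) = a + b·131.5 = 5.824999 + (-0.019173)·131.5 = 3.303752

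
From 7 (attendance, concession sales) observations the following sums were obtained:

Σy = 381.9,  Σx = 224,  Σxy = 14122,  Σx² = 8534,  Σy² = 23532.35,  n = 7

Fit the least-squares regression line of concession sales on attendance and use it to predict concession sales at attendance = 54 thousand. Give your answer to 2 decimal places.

85.18

Sxx = Σx² − (Σx)²/n = 8534 − 7168 = 1366
Sxy = Σxy − (Σx)(Σy)/n = 14122 − 12220.8 = 1901.2
b = Sxy/Sxx = 1901.2/1366 = 1.391801
a = ȳ − b·x̄ = 54.557143 − 1.391801·32 = 10.019515
ŷ(54) = a + b·54 = 10.019515 + 1.391801·54 = 85.176762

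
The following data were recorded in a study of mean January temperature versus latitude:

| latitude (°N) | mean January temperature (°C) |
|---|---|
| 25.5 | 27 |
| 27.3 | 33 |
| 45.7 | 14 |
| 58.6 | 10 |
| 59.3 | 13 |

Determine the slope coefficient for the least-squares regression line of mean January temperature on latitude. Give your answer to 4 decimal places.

-0.5727

n = 5, Σx = 216.4, Σy = 97, Σxy = 3586.1, Σx² = 10434.48
Sxx = Σx² − (Σx)²/n = 10434.48 − 9365.792 = 1068.688
Sxy = Σxy − (Σx)(Σy)/n = 3586.1 − 4198.16 = -612.06
b = Sxy/Sxx = -612.06/1068.688 = -0.572721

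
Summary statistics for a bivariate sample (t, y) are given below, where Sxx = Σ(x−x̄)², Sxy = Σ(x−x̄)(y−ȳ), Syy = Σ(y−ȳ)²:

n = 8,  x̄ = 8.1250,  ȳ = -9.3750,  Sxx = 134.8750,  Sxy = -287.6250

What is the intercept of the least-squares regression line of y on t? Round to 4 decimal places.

7.9518

b = Sxy/Sxx = -287.625/134.875 = -2.132530
a = ȳ − b·x̄ = -9.375 − (-2.132530)·8.125 = 7.951807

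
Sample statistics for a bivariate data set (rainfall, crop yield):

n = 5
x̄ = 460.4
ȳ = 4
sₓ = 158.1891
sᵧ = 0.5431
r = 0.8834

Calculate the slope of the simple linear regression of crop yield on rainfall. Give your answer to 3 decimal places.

b = r · sᵧ/sₓ = 0.8834 · 0.5431/158.1891 = 0.003033

0.003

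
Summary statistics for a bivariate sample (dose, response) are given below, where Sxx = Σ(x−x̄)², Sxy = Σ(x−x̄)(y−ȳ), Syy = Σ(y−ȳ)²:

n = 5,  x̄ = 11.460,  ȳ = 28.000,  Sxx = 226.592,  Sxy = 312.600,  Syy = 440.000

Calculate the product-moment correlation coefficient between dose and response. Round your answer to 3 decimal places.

r = Sxy/√(Sxx·Syy) = 312.6/√(99700.48) = 312.6/315.753828 = 0.990012

0.990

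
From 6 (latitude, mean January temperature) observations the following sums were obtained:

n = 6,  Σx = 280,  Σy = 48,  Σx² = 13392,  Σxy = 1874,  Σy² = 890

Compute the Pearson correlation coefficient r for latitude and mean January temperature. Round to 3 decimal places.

Sxx = Σx² − (Σx)²/n = 13392 − 13066.666667 = 325.333333
Sxy = Σxy − (Σx)(Σy)/n = 1874 − 2240 = -366
Syy = Σy² − (Σy)²/n = 890 − 384 = 506
r = Sxy/√(Sxx·Syy) = -366/√(164618.666667) = -366/405.732260 = -0.902073

-0.902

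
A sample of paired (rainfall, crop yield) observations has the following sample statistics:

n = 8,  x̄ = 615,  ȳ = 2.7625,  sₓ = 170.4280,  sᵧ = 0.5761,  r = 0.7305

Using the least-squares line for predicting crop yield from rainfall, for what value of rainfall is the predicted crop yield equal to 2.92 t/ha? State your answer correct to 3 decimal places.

678.783

b = r · sᵧ/sₓ = 0.7305 · 0.5761/170.428 = 0.002469
a = ȳ − b·x̄ = 2.7625 − 0.002469·615 = 1.243869
Set a + b·x = 2.92: x = (2.92 − 1.243869) / 0.002469 = 678.782775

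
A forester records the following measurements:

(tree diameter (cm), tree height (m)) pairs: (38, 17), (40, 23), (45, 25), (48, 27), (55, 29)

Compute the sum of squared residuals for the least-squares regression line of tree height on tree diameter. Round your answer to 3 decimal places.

15.195

n = 5, Σx = 226, Σy = 121, Σxy = 5582, Σx² = 10398, Σy² = 3013
Sxx = Σx² − (Σx)²/n = 10398 − 10215.2 = 182.8
Sxy = Σxy − (Σx)(Σy)/n = 5582 − 5469.2 = 112.8
Syy = Σy² − (Σy)²/n = 3013 − 2928.2 = 84.8
b = Sxy/Sxx = 112.8/182.8 = 0.617068
SSE = Syy − b·Sxy = 84.8 − 0.617068·112.8 = 15.194748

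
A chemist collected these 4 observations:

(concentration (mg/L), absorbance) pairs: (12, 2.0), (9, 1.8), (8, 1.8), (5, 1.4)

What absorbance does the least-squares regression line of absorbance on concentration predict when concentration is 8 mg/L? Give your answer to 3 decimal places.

n = 4, Σx = 34, Σy = 7, Σxy = 61.6, Σx² = 314
Sxx = Σx² − (Σx)²/n = 314 − 289 = 25
Sxy = Σxy − (Σx)(Σy)/n = 61.6 − 59.5 = 2.1
b = Sxy/Sxx = 2.1/25 = 0.084
a = ȳ − b·x̄ = 1.75 − 0.084·8.5 = 1.036
ŷ(8) = a + b·8 = 1.036 + 0.084·8 = 1.708

1.708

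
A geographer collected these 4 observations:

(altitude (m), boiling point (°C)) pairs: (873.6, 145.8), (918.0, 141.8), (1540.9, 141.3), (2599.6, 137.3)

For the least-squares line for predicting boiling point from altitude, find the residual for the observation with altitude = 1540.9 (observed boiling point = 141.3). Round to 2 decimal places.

-0.03

n = 4, Σx = 5932.1, Σy = 566.2, Σxy = 832197.53, Σx² = 10738193.93
Sxx = Σx² − (Σx)²/n = 10738193.93 − 8797452.6025 = 1940741.3275
Sxy = Σxy − (Σx)(Σy)/n = 832197.53 − 839688.755 = -7491.225
b = Sxy/Sxx = -7491.225/1940741.3275 = -0.003860
a = ȳ − b·x̄ = 141.55 − (-0.003860)·1483.025 = 147.274449
ŷ(1540.9) = 147.274449 + (-0.003860)·1540.9 = 141.326604
residual = y − ŷ = 141.3 − 141.326604 = -0.026604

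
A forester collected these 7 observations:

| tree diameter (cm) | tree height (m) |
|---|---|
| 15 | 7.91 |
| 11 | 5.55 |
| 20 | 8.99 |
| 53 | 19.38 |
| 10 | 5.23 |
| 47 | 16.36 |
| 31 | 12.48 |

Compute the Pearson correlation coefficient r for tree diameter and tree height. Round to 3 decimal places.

0.995

n = 7, Σx = 187, Σy = 75.9, Σxy = 2594.74, Σx² = 6825, Σy² = 1000.528
Sxx = Σx² − (Σx)²/n = 6825 − 4995.571429 = 1829.428571
Sxy = Σxy − (Σx)(Σy)/n = 2594.74 − 2027.614286 = 567.125714
Syy = Σy² − (Σy)²/n = 1000.528 − 822.972857 = 177.555143
r = Sxy/√(Sxx·Syy) = 567.125714/√(324824.451347) = 567.125714/569.933725 = 0.995073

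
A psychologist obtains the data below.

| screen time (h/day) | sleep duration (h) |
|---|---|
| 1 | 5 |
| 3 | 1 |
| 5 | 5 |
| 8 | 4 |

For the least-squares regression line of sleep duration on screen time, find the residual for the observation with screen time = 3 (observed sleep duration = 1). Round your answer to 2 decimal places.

-2.69

n = 4, Σx = 17, Σy = 15, Σxy = 65, Σx² = 99
Sxx = Σx² − (Σx)²/n = 99 − 72.25 = 26.75
Sxy = Σxy − (Σx)(Σy)/n = 65 − 63.75 = 1.25
b = Sxy/Sxx = 1.25/26.75 = 0.046729
a = ȳ − b·x̄ = 3.75 − 0.046729·4.25 = 3.551402
ŷ(3) = 3.551402 + 0.046729·3 = 3.691589
residual = y − ŷ = 1 − 3.691589 = -2.691589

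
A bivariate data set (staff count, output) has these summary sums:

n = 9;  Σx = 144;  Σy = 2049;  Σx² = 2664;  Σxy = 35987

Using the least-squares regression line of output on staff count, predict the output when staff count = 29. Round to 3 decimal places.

343.331

Sxx = Σx² − (Σx)²/n = 2664 − 2304 = 360
Sxy = Σxy − (Σx)(Σy)/n = 35987 − 32784 = 3203
b = Sxy/Sxx = 3203/360 = 8.897222
a = ȳ − b·x̄ = 227.666667 − 8.897222·16 = 85.311111
ŷ(29) = a + b·29 = 85.311111 + 8.897222·29 = 343.330556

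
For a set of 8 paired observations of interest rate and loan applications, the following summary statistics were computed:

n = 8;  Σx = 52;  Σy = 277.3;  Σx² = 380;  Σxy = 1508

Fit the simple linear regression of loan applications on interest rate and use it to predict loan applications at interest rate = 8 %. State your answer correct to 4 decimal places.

24.1464

Sxx = Σx² − (Σx)²/n = 380 − 338 = 42
Sxy = Σxy − (Σx)(Σy)/n = 1508 − 1802.45 = -294.45
b = Sxy/Sxx = -294.45/42 = -7.010714
a = ȳ − b·x̄ = 34.6625 − (-7.010714)·6.5 = 80.232143
ŷ(8) = a + b·8 = 80.232143 + (-7.010714)·8 = 24.146429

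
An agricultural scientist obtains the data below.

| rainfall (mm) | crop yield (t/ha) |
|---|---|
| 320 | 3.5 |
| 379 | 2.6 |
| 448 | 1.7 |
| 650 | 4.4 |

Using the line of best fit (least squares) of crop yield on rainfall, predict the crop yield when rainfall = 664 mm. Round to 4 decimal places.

3.9034

n = 4, Σx = 1797, Σy = 12.2, Σxy = 5727, Σx² = 869245
Sxx = Σx² − (Σx)²/n = 869245 − 807302.25 = 61942.75
Sxy = Σxy − (Σx)(Σy)/n = 5727 − 5480.85 = 246.15
b = Sxy/Sxx = 246.15/61942.75 = 0.003974
a = ȳ − b·x̄ = 3.05 − 0.003974·449.25 = 1.264757
ŷ(664) = a + b·664 = 1.264757 + 0.003974·664 = 3.903380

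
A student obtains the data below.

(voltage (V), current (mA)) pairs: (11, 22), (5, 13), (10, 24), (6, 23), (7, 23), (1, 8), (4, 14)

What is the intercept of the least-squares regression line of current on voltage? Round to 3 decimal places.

8.312

n = 7, Σx = 44, Σy = 127, Σxy = 910, Σx² = 348
Sxx = Σx² − (Σx)²/n = 348 − 276.571429 = 71.428571
Sxy = Σxy − (Σx)(Σy)/n = 910 − 798.285714 = 111.714286
b = Sxy/Sxx = 111.714286/71.428571 = 1.564
a = ȳ − b·x̄ = 18.142857 − 1.564·6.285714 = 8.312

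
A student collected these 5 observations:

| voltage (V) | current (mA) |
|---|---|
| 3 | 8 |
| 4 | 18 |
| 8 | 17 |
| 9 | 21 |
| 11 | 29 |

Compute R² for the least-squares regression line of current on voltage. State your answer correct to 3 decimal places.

n = 5, Σx = 35, Σy = 93, Σxy = 740, Σx² = 291, Σy² = 1959
Sxx = Σx² − (Σx)²/n = 291 − 245 = 46
Sxy = Σxy − (Σx)(Σy)/n = 740 − 651 = 89
Syy = Σy² − (Σy)²/n = 1959 − 1729.8 = 229.2
R² = Sxy²/(Sxx·Syy) = (89)²/(46·229.2) = 0.751290

0.751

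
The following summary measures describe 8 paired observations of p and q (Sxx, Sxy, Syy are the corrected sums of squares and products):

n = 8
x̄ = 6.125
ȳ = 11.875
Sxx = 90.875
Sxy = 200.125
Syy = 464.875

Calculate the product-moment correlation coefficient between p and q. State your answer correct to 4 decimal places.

r = Sxy/√(Sxx·Syy) = 200.125/√(42245.515625) = 200.125/205.537139 = 0.973668

0.9737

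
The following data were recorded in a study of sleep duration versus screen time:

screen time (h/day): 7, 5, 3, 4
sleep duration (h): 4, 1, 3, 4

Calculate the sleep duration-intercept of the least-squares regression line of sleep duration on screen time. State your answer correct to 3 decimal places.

2.457

n = 4, Σx = 19, Σy = 12, Σxy = 58, Σx² = 99
Sxx = Σx² − (Σx)²/n = 99 − 90.25 = 8.75
Sxy = Σxy − (Σx)(Σy)/n = 58 − 57 = 1
b = Sxy/Sxx = 1/8.75 = 0.114286
a = ȳ − b·x̄ = 3 − 0.114286·4.75 = 2.457143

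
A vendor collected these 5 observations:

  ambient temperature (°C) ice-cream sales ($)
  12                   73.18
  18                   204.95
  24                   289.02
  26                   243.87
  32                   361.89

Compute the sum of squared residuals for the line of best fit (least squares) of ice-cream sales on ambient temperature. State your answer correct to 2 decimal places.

n = 5, Σx = 112, Σy = 1172.91, Σxy = 29424.84, Σx² = 2744, Σy² = 321329.3243
Sxx = Σx² − (Σx)²/n = 2744 − 2508.8 = 235.2
Sxy = Σxy − (Σx)(Σy)/n = 29424.84 − 26273.184 = 3151.656
Syy = Σy² − (Σy)²/n = 321329.3243 − 275143.57362 = 46185.75068
b = Sxy/Sxx = 3151.656/235.2 = 13.399898
SSE = Syy − b·Sxy = 46185.75068 − 13.399898·3151.656 = 3953.881878

3953.88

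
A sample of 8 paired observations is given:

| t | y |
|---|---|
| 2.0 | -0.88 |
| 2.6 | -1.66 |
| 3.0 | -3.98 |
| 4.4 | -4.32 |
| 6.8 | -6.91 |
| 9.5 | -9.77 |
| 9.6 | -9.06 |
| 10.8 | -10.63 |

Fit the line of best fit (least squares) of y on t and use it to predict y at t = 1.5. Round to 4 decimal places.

-1.1433

n = 8, Σx = 48.7, Σy = -47.21, Σxy = -378.607, Σx² = 384.41
Sxx = Σx² − (Σx)²/n = 384.41 − 296.46125 = 87.94875
Sxy = Σxy − (Σx)(Σy)/n = -378.607 − (-287.390875) = -91.216125
b = Sxy/Sxx = -91.216125/87.94875 = -1.037151
a = ȳ − b·x̄ = -5.90125 − (-1.037151)·6.0875 = 0.412406
ŷ(1.5) = a + b·1.5 = 0.412406 + (-1.037151)·1.5 = -1.143320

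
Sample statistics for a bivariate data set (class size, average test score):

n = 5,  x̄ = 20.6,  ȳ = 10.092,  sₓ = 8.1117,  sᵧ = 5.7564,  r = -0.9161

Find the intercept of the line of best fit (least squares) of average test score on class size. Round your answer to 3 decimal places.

23.484

b = r · sᵧ/sₓ = -0.9161 · 5.7564/8.1117 = -0.650103
a = ȳ − b·x̄ = 10.092 − (-0.650103)·20.6 = 23.484116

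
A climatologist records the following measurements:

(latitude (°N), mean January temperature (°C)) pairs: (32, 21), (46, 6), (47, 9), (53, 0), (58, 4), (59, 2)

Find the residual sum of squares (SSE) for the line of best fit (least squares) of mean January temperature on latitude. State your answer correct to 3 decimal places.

n = 6, Σx = 295, Σy = 42, Σxy = 1721, Σx² = 15003, Σy² = 578
Sxx = Σx² − (Σx)²/n = 15003 − 14504.166667 = 498.833333
Sxy = Σxy − (Σx)(Σy)/n = 1721 − 2065 = -344
Syy = Σy² − (Σy)²/n = 578 − 294 = 284
b = Sxy/Sxx = -344/498.833333 = -0.689609
SSE = Syy − b·Sxy = 284 − (-0.689609)·(-344) = 46.774474

46.774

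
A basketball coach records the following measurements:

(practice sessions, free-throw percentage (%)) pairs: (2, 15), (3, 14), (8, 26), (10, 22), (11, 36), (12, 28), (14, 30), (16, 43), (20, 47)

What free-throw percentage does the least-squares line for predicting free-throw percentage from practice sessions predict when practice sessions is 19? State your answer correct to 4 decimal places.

44.3086

n = 9, Σx = 96, Σy = 261, Σxy = 3280, Σx² = 1294
Sxx = Σx² − (Σx)²/n = 1294 − 1024 = 270
Sxy = Σxy − (Σx)(Σy)/n = 3280 − 2784 = 496
b = Sxy/Sxx = 496/270 = 1.837037
a = ȳ − b·x̄ = 29 − 1.837037·10.666667 = 9.404938
ŷ(19) = a + b·19 = 9.404938 + 1.837037·19 = 44.308642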